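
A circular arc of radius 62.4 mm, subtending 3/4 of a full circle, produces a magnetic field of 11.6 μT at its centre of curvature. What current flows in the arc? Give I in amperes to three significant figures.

I ≈ 1.54 A

For a circular arc, B = μ₀Iφ/(4πR) with φ in radians; here φ = 4.712 rad.
So I = 4πRB/(μ₀φ) = 4π × 0.0624 × 1.16×10⁻⁵ / (4π×10⁻⁷ × 4.712) = 1.54 A.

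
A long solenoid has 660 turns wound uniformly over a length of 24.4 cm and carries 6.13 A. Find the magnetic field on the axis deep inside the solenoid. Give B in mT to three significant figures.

B ≈ 20.8 mT

Inside a long solenoid, B = μ₀nI with n = 2705 turns/m.
B = 4π×10⁻⁷ × 2705 × 6.13 = 2.08×10⁻² T.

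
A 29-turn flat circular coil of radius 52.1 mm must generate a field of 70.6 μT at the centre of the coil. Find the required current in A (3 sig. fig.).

I ≈ 0.202 A

For an N-turn coil, B = Nμ₀I/(2R) with R = 0.0521 m, so I = 2RB/(Nμ₀) = 2 × 0.0521 × 7.06×10⁻⁵ / (29 × 4π×10⁻⁷) = 0.202 A.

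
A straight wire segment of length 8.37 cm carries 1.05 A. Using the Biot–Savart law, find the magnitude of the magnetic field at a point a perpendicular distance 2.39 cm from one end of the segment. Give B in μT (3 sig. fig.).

For a finite straight segment, B = (μ₀I/4πd)(sinθ₁ + sinθ₂), where θ₁, θ₂ are the angles from the perpendicular to each end.
The perpendicular foot is at one end, so the two end-offsets along the wire are 0 and L = 0.0837 m.
sinθ₁ = 0/√(0²+0.0239²) = 0.0000; sinθ₂ = 0.0837/√(0.0837²+0.0239²) = 0.9616.
B = (4π×10⁻⁷ × 1.05) / (4π × 0.0239) × (0.0000 + 0.9616) = 4.22×10⁻⁶ T.

B ≈ 4.22 μT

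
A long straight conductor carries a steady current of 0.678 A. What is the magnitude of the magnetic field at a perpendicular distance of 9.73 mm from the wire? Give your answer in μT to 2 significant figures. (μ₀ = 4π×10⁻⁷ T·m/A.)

For an infinitely long straight wire, B = μ₀I/(2πd).
B = (4π×10⁻⁷ × 0.678) / (2π × 0.00973) = 1.39×10⁻⁵ T.

B ≈ 14 μT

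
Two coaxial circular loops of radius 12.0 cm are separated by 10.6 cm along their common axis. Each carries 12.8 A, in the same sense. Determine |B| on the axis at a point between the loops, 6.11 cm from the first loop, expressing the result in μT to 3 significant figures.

B ≈ 102 μT

Each loop contributes B = μ₀IR²/[2(R²+z²)^(3/2)] on the axis, with z measured from that loop.
Loop 1 (z = 0.0611 m): B₁ = 4.74×10⁻⁵ T. Loop 2 (z = 0.0449 m): B₂ = 5.51×10⁻⁵ T.
The fields add: B = B₁ + B₂ = 1.02×10⁻⁴ T.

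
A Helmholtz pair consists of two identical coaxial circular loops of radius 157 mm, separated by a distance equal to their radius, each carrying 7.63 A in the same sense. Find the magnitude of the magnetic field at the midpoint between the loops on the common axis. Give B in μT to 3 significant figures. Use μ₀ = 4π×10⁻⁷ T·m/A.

Each loop contributes B = μ₀IR²/[2(R²+z²)^(3/2)] on the axis, with z measured from that loop.
Loop 1 (z = 0.0785 m): B₁ = 2.18×10⁻⁵ T. Loop 2 (z = 0.0785 m): B₂ = 2.18×10⁻⁵ T.
The fields add: B = B₁ + B₂ = 4.37×10⁻⁵ T.

B ≈ 43.7 μT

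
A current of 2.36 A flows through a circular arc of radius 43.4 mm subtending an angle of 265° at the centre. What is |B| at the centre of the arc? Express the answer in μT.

B ≈ 25.2 μT

The Biot–Savart field of a circular arc at its centre is B = μ₀Iφ/(4πR), with φ = 4.625 rad.
B = (4π×10⁻⁷ × 2.36 × 4.625) / (4π × 0.0434) = 2.52×10⁻⁵ T.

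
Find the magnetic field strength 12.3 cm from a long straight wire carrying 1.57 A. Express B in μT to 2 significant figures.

For an infinitely long straight wire, B = μ₀I/(2πd).
B = (4π×10⁻⁷ × 1.57) / (2π × 0.123) = 2.55×10⁻⁶ T.

B ≈ 2.6 μT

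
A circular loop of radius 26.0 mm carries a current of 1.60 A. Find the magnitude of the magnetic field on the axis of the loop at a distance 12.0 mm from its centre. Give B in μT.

B ≈ 28.9 μT

On the axis of a circular loop, B = μ₀IR² / [2(R²+z²)^(3/2)].
R² + z² = (0.026)² + (0.012)² = 0.00082 m², and (R²+z²)^(3/2) = 2.35×10⁻⁵ m³.
B = (4π×10⁻⁷ × 1.60 × 0.000676) / (2 × 2.35×10⁻⁵) = 2.89×10⁻⁵ T.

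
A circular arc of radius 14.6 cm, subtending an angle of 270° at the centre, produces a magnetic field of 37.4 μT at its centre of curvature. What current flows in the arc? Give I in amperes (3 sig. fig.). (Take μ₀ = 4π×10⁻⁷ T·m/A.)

For a circular arc, B = μ₀Iφ/(4πR) with φ in radians; here φ = 4.712 rad.
So I = 4πRB/(μ₀φ) = 4π × 0.146 × 3.74×10⁻⁵ / (4π×10⁻⁷ × 4.712) = 11.6 A.

I ≈ 11.6 A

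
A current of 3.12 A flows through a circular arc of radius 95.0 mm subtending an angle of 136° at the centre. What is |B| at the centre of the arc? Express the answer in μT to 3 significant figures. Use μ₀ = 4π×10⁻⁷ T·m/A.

The Biot–Savart field of a circular arc at its centre is B = μ₀Iφ/(4πR), with φ = 2.374 rad.
B = (4π×10⁻⁷ × 3.12 × 2.374) / (4π × 0.095) = 7.80×10⁻⁶ T.

B ≈ 7.80 μT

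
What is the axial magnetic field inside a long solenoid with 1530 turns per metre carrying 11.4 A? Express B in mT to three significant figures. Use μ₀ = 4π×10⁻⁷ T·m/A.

Inside a long solenoid, B = μ₀nI with n = 1530 turns/m.
B = 4π×10⁻⁷ × 1530 × 11.4 = 2.19×10⁻² T.

B ≈ 21.9 mT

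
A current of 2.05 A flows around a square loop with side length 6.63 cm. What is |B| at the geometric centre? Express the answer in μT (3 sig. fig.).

Each side is a finite straight segment at perpendicular distance d = a/(2 tan(π/4)) = 0.03315 m from the centre, with end-angles ±π/4.
One side contributes B₁ = (μ₀I/4πd)·2 sin(π/4) = 8.75×10⁻⁶ T.
All 4 sides add in the same direction: B = 4 × 8.75×10⁻⁶ = 3.50×10⁻⁵ T.

B ≈ 35.0 μT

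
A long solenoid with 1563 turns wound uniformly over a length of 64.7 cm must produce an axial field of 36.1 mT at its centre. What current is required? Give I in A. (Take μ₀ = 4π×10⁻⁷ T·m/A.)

I ≈ 11.9 A

Inside a long solenoid B = μ₀nI with n = 2416 m⁻¹, so I = B/(μ₀n).
I = 3.61×10⁻² / (4π×10⁻⁷ × 2416) = 11.9 A.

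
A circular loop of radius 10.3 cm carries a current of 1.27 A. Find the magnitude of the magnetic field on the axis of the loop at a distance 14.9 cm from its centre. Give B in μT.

B ≈ 1.42 μT

On the axis of a circular loop, B = μ₀IR² / [2(R²+z²)^(3/2)].
R² + z² = (0.103)² + (0.149)² = 0.03281 m², and (R²+z²)^(3/2) = 5.94×10⁻³ m³.
B = (4π×10⁻⁷ × 1.27 × 0.01061) / (2 × 5.94×10⁻³) = 1.42×10⁻⁶ T.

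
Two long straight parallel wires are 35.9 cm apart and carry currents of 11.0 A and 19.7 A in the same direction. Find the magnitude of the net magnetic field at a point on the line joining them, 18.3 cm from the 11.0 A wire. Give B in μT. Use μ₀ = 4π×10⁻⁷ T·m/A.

Each long wire gives B = μ₀I/(2πd). Distances are d₁ = 0.183 m and d₂ = 0.176 m.
B₁ = 1.20×10⁻⁵ T, B₂ = 2.24×10⁻⁵ T.
Between parallel currents the two contributions point in opposite directions, so they subtract. B = |B₁ − B₂| = |1.20×10⁻⁵ − 2.24×10⁻⁵| = 1.04×10⁻⁵ T.

B ≈ 10.4 μT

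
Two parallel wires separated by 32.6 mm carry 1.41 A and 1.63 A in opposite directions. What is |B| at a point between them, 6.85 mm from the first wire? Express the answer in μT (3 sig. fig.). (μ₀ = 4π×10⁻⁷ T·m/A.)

B ≈ 53.8 μT

Each long wire gives B = μ₀I/(2πd). Distances are d₁ = 0.00685 m and d₂ = 0.02575 m.
B₁ = 4.12×10⁻⁵ T, B₂ = 1.27×10⁻⁵ T.
Between antiparallel currents both contributions point the same way, so they add. B = B₁ + B₂ = 4.12×10⁻⁵ + 1.27×10⁻⁵ = 5.38×10⁻⁵ T.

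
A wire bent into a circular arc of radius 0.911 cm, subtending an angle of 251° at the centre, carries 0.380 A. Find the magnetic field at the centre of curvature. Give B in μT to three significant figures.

B ≈ 18.3 μT

The Biot–Savart field of a circular arc at its centre is B = μ₀Iφ/(4πR), with φ = 4.381 rad.
B = (4π×10⁻⁷ × 0.380 × 4.381) / (4π × 0.00911) = 1.83×10⁻⁵ T.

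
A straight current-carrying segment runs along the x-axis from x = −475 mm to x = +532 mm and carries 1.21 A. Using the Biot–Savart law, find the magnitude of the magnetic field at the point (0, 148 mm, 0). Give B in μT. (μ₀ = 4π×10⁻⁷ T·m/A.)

B ≈ 1.57 μT

For a finite straight segment, B = (μ₀I/4πd)(sinθ₁ + sinθ₂), where θ₁, θ₂ are the angles from the perpendicular to each end.
The perpendicular distance is d = 0.148 m; the end-offsets along the wire are a = 0.475 m and b = 0.532 m.
sinθ₁ = 0.475/√(0.475²+0.148²) = 0.9547; sinθ₂ = 0.532/√(0.532²+0.148²) = 0.9634.
B = (4π×10⁻⁷ × 1.21) / (4π × 0.148) × (0.9547 + 0.9634) = 1.57×10⁻⁶ T.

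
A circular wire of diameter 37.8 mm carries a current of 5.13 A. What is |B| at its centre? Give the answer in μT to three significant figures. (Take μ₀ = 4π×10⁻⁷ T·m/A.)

B ≈ 171 μT

At the centre of a circular loop the Biot–Savart law gives B = μ₀I/(2R) (so R = 0.0189 m).
B = (4π×10⁻⁷ × 5.13) / (2 × 0.0189) = 1.71×10⁻⁴ T.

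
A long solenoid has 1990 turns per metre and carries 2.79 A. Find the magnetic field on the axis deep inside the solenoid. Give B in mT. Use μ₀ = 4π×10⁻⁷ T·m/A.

B ≈ 6.98 mT

Inside a long solenoid, B = μ₀nI with n = 1990 turns/m.
B = 4π×10⁻⁷ × 1990 × 2.79 = 6.98×10⁻³ T.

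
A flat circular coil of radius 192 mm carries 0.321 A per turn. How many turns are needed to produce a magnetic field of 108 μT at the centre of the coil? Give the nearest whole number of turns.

For an N-turn coil, B = Nμ₀I/(2R). A single turn gives B₁ = 1.05×10⁻⁶ T with R = 0.192 m.
N = B/B₁ = 1.08×10⁻⁴ / 1.05×10⁻⁶ = 102.81.

N = 103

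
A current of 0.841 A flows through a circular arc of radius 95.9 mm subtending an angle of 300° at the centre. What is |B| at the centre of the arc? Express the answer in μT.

The Biot–Savart field of a circular arc at its centre is B = μ₀Iφ/(4πR), with φ = 5.236 rad.
B = (4π×10⁻⁷ × 0.841 × 5.236) / (4π × 0.0959) = 4.59×10⁻⁶ T.

B ≈ 4.59 μT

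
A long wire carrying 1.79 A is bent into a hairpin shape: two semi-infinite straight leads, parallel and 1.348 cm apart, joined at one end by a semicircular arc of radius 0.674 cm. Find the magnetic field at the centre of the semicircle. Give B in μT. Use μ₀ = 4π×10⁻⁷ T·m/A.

The semicircular arc contributes B_arc = μ₀I·π/(4πR) = μ₀I/(4R) = 8.34×10⁻⁵ T.
Each semi-infinite lead is at perpendicular distance R = 0.00674 m from the centre, with the perpendicular foot at its near end, so it contributes μ₀I/(4πR); both point the same way, together 5.31×10⁻⁵ T.
Arc and leads all point the same direction: B = 8.34×10⁻⁵ + 5.31×10⁻⁵ = 1.37×10⁻⁴ T.

B ≈ 137 μT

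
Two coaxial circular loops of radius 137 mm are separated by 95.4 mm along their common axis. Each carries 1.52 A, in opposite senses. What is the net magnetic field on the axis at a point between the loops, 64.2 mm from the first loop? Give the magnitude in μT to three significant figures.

B ≈ 1.29 μT

Each loop contributes B = μ₀IR²/[2(R²+z²)^(3/2)] on the axis, with z measured from that loop.
Loop 1 (z = 0.0642 m): B₁ = 5.18×10⁻⁶ T. Loop 2 (z = 0.0312 m): B₂ = 6.46×10⁻⁶ T.
The fields oppose: B = |B₁ − B₂| = 1.29×10⁻⁶ T.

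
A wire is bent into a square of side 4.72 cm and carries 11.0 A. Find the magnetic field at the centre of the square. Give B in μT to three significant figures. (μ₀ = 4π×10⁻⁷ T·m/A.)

Each side is a finite straight segment at perpendicular distance d = a/(2 tan(π/4)) = 0.0236 m from the centre, with end-angles ±π/4.
One side contributes B₁ = (μ₀I/4πd)·2 sin(π/4) = 6.59×10⁻⁵ T.
All 4 sides add in the same direction: B = 4 × 6.59×10⁻⁵ = 2.64×10⁻⁴ T.

B ≈ 264 μT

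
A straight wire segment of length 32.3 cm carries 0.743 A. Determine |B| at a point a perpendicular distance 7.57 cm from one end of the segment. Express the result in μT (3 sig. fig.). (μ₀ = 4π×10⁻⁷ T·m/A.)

B ≈ 0.956 μT

For a finite straight segment, B = (μ₀I/4πd)(sinθ₁ + sinθ₂), where θ₁, θ₂ are the angles from the perpendicular to each end.
The perpendicular foot is at one end, so the two end-offsets along the wire are 0 and L = 0.323 m.
sinθ₁ = 0/√(0²+0.0757²) = 0.0000; sinθ₂ = 0.323/√(0.323²+0.0757²) = 0.9736.
B = (4π×10⁻⁷ × 0.743) / (4π × 0.0757) × (0.0000 + 0.9736) = 9.56×10⁻⁷ T.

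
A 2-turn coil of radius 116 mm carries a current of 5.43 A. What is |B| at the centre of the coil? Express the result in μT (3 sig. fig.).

B ≈ 58.8 μT

For an N-turn flat coil, B = Nμ₀I/(2R) with R = 0.116 m.
B = 2 × 2.94×10⁻⁵ T = 5.88×10⁻⁵ T.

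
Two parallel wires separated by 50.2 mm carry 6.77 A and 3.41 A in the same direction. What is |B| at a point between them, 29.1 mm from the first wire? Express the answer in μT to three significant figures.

Each long wire gives B = μ₀I/(2πd). Distances are d₁ = 0.0291 m and d₂ = 0.0211 m.
B₁ = 4.65×10⁻⁵ T, B₂ = 3.23×10⁻⁵ T.
Between parallel currents the two contributions point in opposite directions, so they subtract. B = |B₁ − B₂| = |4.65×10⁻⁵ − 3.23×10⁻⁵| = 1.42×10⁻⁵ T.

B ≈ 14.2 μT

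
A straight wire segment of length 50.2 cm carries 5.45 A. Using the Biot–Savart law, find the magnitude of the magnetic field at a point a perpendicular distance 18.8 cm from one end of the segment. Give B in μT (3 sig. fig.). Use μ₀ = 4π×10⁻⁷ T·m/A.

B ≈ 2.71 μT

For a finite straight segment, B = (μ₀I/4πd)(sinθ₁ + sinθ₂), where θ₁, θ₂ are the angles from the perpendicular to each end.
The perpendicular foot is at one end, so the two end-offsets along the wire are 0 and L = 0.502 m.
sinθ₁ = 0/√(0²+0.188²) = 0.0000; sinθ₂ = 0.502/√(0.502²+0.188²) = 0.9365.
B = (4π×10⁻⁷ × 5.45) / (4π × 0.188) × (0.0000 + 0.9365) = 2.71×10⁻⁶ T.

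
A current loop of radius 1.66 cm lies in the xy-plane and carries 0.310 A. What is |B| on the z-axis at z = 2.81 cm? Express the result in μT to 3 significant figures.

On the axis of a circular loop, B = μ₀IR² / [2(R²+z²)^(3/2)].
R² + z² = (0.0166)² + (0.0281)² = 0.001065 m², and (R²+z²)^(3/2) = 3.48×10⁻⁵ m³.
B = (4π×10⁻⁷ × 0.310 × 0.0002756) / (2 × 3.48×10⁻⁵) = 1.54×10⁻⁶ T.

B ≈ 1.54 μT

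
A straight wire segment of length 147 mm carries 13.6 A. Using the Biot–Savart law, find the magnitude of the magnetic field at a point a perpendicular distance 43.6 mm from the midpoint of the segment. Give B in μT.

For a finite straight segment, B = (μ₀I/4πd)(sinθ₁ + sinθ₂), where θ₁, θ₂ are the angles from the perpendicular to each end.
The perpendicular from the point meets the wire at its midpoint, so each end is L/2 = 0.0735 m away along the wire.
sinθ₁ = 0.0735/√(0.0735²+0.0436²) = 0.8601; sinθ₂ = 0.0735/√(0.0735²+0.0436²) = 0.8601.
B = (4π×10⁻⁷ × 13.6) / (4π × 0.0436) × (0.8601 + 0.8601) = 5.37×10⁻⁵ T.

B ≈ 53.7 μT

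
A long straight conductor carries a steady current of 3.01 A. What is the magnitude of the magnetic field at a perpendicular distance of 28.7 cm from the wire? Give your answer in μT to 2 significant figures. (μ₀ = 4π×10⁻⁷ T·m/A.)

B ≈ 2.1 μT

For an infinitely long straight wire, B = μ₀I/(2πd).
B = (4π×10⁻⁷ × 3.01) / (2π × 0.287) = 2.10×10⁻⁶ T.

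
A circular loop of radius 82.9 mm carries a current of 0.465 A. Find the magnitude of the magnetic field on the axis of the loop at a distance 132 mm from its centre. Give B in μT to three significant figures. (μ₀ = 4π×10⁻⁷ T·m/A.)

B ≈ 0.530 μT

On the axis of a circular loop, B = μ₀IR² / [2(R²+z²)^(3/2)].
R² + z² = (0.0829)² + (0.132)² = 0.0243 m², and (R²+z²)^(3/2) = 3.79×10⁻³ m³.
B = (4π×10⁻⁷ × 0.465 × 0.006872) / (2 × 3.79×10⁻³) = 5.30×10⁻⁷ T.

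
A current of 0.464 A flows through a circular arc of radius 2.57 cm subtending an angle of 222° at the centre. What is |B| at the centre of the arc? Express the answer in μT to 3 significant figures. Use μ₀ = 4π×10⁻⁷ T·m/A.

B ≈ 7.00 μT

The Biot–Savart field of a circular arc at its centre is B = μ₀Iφ/(4πR), with φ = 3.875 rad.
B = (4π×10⁻⁷ × 0.464 × 3.875) / (4π × 0.0257) = 7.00×10⁻⁶ T.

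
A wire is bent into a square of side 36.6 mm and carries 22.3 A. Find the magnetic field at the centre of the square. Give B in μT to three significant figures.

Each side is a finite straight segment at perpendicular distance d = a/(2 tan(π/4)) = 0.0183 m from the centre, with end-angles ±π/4.
One side contributes B₁ = (μ₀I/4πd)·2 sin(π/4) = 1.72×10⁻⁴ T.
All 4 sides add in the same direction: B = 4 × 1.72×10⁻⁴ = 6.89×10⁻⁴ T.

B ≈ 689 μT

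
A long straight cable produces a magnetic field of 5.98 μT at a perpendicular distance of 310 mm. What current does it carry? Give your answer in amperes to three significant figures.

I ≈ 9.27 A

For a long straight wire B = μ₀I/(2πd), so I = 2πdB/μ₀.
I = 2π × 0.31 × 5.98×10⁻⁶ / (4π×10⁻⁷) = 9.27 A.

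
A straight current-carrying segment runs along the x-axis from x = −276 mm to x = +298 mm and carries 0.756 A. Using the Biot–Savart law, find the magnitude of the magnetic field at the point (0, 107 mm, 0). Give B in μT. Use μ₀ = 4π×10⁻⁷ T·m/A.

B ≈ 1.32 μT

For a finite straight segment, B = (μ₀I/4πd)(sinθ₁ + sinθ₂), where θ₁, θ₂ are the angles from the perpendicular to each end.
The perpendicular distance is d = 0.107 m; the end-offsets along the wire are a = 0.276 m and b = 0.298 m.
sinθ₁ = 0.276/√(0.276²+0.107²) = 0.9324; sinθ₂ = 0.298/√(0.298²+0.107²) = 0.9412.
B = (4π×10⁻⁷ × 0.756) / (4π × 0.107) × (0.9324 + 0.9412) = 1.32×10⁻⁶ T.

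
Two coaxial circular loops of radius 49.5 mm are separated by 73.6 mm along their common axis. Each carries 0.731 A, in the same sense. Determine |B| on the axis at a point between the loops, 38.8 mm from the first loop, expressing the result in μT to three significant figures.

B ≈ 9.60 μT

Each loop contributes B = μ₀IR²/[2(R²+z²)^(3/2)] on the axis, with z measured from that loop.
Loop 1 (z = 0.0388 m): B₁ = 4.52×10⁻⁶ T. Loop 2 (z = 0.0348 m): B₂ = 5.08×10⁻⁶ T.
The fields add: B = B₁ + B₂ = 9.60×10⁻⁶ T.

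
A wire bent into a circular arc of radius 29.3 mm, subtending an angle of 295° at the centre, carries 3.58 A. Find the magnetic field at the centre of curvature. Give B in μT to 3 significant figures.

The Biot–Savart field of a circular arc at its centre is B = μ₀Iφ/(4πR), with φ = 5.149 rad.
B = (4π×10⁻⁷ × 3.58 × 5.149) / (4π × 0.0293) = 6.29×10⁻⁵ T.

B ≈ 62.9 μT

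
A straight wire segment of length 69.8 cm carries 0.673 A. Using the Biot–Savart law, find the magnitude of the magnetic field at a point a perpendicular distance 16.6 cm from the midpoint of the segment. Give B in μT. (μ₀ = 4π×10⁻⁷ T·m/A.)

For a finite straight segment, B = (μ₀I/4πd)(sinθ₁ + sinθ₂), where θ₁, θ₂ are the angles from the perpendicular to each end.
The perpendicular from the point meets the wire at its midpoint, so each end is L/2 = 0.349 m away along the wire.
sinθ₁ = 0.349/√(0.349²+0.166²) = 0.9031; sinθ₂ = 0.349/√(0.349²+0.166²) = 0.9031.
B = (4π×10⁻⁷ × 0.673) / (4π × 0.166) × (0.9031 + 0.9031) = 7.32×10⁻⁷ T.

B ≈ 0.732 μT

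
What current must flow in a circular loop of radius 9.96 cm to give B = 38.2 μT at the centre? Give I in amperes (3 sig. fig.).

I ≈ 6.06 A

At the centre of a circular loop B = μ₀I/(2R), so I = 2RB/μ₀.
With R = 0.0996 m, I = 2 × 0.0996 × 3.82×10⁻⁵ / (4π×10⁻⁷) = 6.06 A.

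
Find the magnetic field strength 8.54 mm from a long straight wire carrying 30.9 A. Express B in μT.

For an infinitely long straight wire, B = μ₀I/(2πd).
B = (4π×10⁻⁷ × 30.9) / (2π × 0.00854) = 7.24×10⁻⁴ T.

B ≈ 724 μT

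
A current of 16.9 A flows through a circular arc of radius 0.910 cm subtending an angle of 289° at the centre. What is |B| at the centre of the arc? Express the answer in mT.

The Biot–Savart field of a circular arc at its centre is B = μ₀Iφ/(4πR), with φ = 5.044 rad.
B = (4π×10⁻⁷ × 16.9 × 5.044) / (4π × 0.0091) = 9.37×10⁻⁴ T.

B ≈ 0.937 mT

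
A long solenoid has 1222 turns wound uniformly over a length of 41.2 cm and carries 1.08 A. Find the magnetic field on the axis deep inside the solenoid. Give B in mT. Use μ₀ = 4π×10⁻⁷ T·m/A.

Inside a long solenoid, B = μ₀nI with n = 2966 turns/m.
B = 4π×10⁻⁷ × 2966 × 1.08 = 4.03×10⁻³ T.

B ≈ 4.03 mT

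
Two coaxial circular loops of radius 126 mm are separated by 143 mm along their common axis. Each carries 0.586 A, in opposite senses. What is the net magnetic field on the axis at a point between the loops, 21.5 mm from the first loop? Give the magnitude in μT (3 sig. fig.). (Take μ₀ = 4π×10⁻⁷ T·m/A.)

B ≈ 1.71 μT

Each loop contributes B = μ₀IR²/[2(R²+z²)^(3/2)] on the axis, with z measured from that loop.
Loop 1 (z = 0.0215 m): B₁ = 2.80×10⁻⁶ T. Loop 2 (z = 0.1215 m): B₂ = 1.09×10⁻⁶ T.
The fields oppose: B = |B₁ − B₂| = 1.71×10⁻⁶ T.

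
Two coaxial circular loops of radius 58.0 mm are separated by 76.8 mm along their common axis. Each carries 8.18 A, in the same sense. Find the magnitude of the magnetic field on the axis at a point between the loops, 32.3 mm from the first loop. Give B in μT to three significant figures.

B ≈ 103 μT

Each loop contributes B = μ₀IR²/[2(R²+z²)^(3/2)] on the axis, with z measured from that loop.
Loop 1 (z = 0.0323 m): B₁ = 5.91×10⁻⁵ T. Loop 2 (z = 0.0445 m): B₂ = 4.43×10⁻⁵ T.
The fields add: B = B₁ + B₂ = 1.03×10⁻⁴ T.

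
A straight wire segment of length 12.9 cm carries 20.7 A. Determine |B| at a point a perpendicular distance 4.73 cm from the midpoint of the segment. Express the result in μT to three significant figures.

B ≈ 70.6 μT

For a finite straight segment, B = (μ₀I/4πd)(sinθ₁ + sinθ₂), where θ₁, θ₂ are the angles from the perpendicular to each end.
The perpendicular from the point meets the wire at its midpoint, so each end is L/2 = 0.0645 m away along the wire.
sinθ₁ = 0.0645/√(0.0645²+0.0473²) = 0.8064; sinθ₂ = 0.0645/√(0.0645²+0.0473²) = 0.8064.
B = (4π×10⁻⁷ × 20.7) / (4π × 0.0473) × (0.8064 + 0.8064) = 7.06×10⁻⁵ T.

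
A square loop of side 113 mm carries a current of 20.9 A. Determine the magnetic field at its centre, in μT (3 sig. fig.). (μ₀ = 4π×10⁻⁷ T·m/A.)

B ≈ 209 μT

Each side is a finite straight segment at perpendicular distance d = a/(2 tan(π/4)) = 0.0565 m from the centre, with end-angles ±π/4.
One side contributes B₁ = (μ₀I/4πd)·2 sin(π/4) = 5.23×10⁻⁵ T.
All 4 sides add in the same direction: B = 4 × 5.23×10⁻⁵ = 2.09×10⁻⁴ T.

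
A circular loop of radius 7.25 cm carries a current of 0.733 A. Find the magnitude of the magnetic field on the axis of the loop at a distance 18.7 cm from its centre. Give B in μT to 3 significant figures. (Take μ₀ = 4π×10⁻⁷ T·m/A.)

B ≈ 0.300 μT

On the axis of a circular loop, B = μ₀IR² / [2(R²+z²)^(3/2)].
R² + z² = (0.0725)² + (0.187)² = 0.04023 m², and (R²+z²)^(3/2) = 8.07×10⁻³ m³.
B = (4π×10⁻⁷ × 0.733 × 0.005256) / (2 × 8.07×10⁻³) = 3.00×10⁻⁷ T.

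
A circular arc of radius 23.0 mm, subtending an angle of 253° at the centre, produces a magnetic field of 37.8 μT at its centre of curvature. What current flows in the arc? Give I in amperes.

For a circular arc, B = μ₀Iφ/(4πR) with φ in radians; here φ = 4.416 rad.
So I = 4πRB/(μ₀φ) = 4π × 0.023 × 3.78×10⁻⁵ / (4π×10⁻⁷ × 4.416) = 1.97 A.

I ≈ 1.97 A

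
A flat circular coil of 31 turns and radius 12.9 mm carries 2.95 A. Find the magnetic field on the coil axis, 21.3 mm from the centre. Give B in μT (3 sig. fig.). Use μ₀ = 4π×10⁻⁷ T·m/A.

B ≈ 619 μT

For an N-turn flat coil, B = Nμ₀IR²/[2(R²+z²)^(3/2)] with R = 0.0129 m, z = 0.0213 m.
B = 31 × 2.00×10⁻⁵ T = 6.19×10⁻⁴ T.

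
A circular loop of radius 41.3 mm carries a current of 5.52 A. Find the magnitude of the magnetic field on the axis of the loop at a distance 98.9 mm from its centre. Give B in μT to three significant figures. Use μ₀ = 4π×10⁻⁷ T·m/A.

On the axis of a circular loop, B = μ₀IR² / [2(R²+z²)^(3/2)].
R² + z² = (0.0413)² + (0.0989)² = 0.01149 m², and (R²+z²)^(3/2) = 1.23×10⁻³ m³.
B = (4π×10⁻⁷ × 5.52 × 0.001706) / (2 × 1.23×10⁻³) = 4.81×10⁻⁶ T.

B ≈ 4.81 μT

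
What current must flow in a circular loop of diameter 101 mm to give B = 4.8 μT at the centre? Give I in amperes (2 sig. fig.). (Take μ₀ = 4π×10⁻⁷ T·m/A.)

I ≈ 0.39 A

At the centre of a circular loop B = μ₀I/(2R), so I = 2RB/μ₀.
With R = 0.0505 m, I = 2 × 0.0505 × 4.80×10⁻⁶ / (4π×10⁻⁷) = 0.386 A.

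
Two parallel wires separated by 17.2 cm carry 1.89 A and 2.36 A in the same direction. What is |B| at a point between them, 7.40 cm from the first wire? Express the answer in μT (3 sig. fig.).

Each long wire gives B = μ₀I/(2πd). Distances are d₁ = 0.074 m and d₂ = 0.098 m.
B₁ = 5.11×10⁻⁶ T, B₂ = 4.82×10⁻⁶ T.
Between parallel currents the two contributions point in opposite directions, so they subtract. B = |B₁ − B₂| = |5.11×10⁻⁶ − 4.82×10⁻⁶| = 2.92×10⁻⁷ T.

B ≈ 0.292 μT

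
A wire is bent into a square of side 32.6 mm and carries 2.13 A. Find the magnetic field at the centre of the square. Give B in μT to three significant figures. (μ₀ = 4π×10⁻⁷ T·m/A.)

Each side is a finite straight segment at perpendicular distance d = a/(2 tan(π/4)) = 0.0163 m from the centre, with end-angles ±π/4.
One side contributes B₁ = (μ₀I/4πd)·2 sin(π/4) = 1.85×10⁻⁵ T.
All 4 sides add in the same direction: B = 4 × 1.85×10⁻⁵ = 7.39×10⁻⁵ T.

B ≈ 73.9 μT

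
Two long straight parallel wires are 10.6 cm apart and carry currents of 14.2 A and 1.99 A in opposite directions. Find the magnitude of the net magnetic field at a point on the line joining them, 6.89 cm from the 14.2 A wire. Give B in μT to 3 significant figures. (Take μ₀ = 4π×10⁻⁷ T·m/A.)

Each long wire gives B = μ₀I/(2πd). Distances are d₁ = 0.0689 m and d₂ = 0.0371 m.
B₁ = 4.12×10⁻⁵ T, B₂ = 1.07×10⁻⁵ T.
Between antiparallel currents both contributions point the same way, so they add. B = B₁ + B₂ = 4.12×10⁻⁵ + 1.07×10⁻⁵ = 5.19×10⁻⁵ T.

B ≈ 51.9 μT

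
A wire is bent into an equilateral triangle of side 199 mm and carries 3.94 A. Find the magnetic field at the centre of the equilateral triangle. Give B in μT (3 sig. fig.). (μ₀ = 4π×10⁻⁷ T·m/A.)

Each side is a finite straight segment at perpendicular distance d = a/(2 tan(π/3)) = 0.05745 m from the centre, with end-angles ±π/3.
One side contributes B₁ = (μ₀I/4πd)·2 sin(π/3) = 1.19×10⁻⁵ T.
All 3 sides add in the same direction: B = 3 × 1.19×10⁻⁵ = 3.56×10⁻⁵ T.

B ≈ 35.6 μT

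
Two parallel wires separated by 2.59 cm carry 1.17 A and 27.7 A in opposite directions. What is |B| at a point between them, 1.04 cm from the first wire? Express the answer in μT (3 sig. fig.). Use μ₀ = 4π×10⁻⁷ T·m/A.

B ≈ 380 μT

Each long wire gives B = μ₀I/(2πd). Distances are d₁ = 0.0104 m and d₂ = 0.0155 m.
B₁ = 2.25×10⁻⁵ T, B₂ = 3.57×10⁻⁴ T.
Between antiparallel currents both contributions point the same way, so they add. B = B₁ + B₂ = 2.25×10⁻⁵ + 3.57×10⁻⁴ = 3.80×10⁻⁴ T.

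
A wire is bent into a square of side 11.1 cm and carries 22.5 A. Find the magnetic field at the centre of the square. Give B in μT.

B ≈ 229 μT

Each side is a finite straight segment at perpendicular distance d = a/(2 tan(π/4)) = 0.0555 m from the centre, with end-angles ±π/4.
One side contributes B₁ = (μ₀I/4πd)·2 sin(π/4) = 5.73×10⁻⁵ T.
All 4 sides add in the same direction: B = 4 × 5.73×10⁻⁵ = 2.29×10⁻⁴ T.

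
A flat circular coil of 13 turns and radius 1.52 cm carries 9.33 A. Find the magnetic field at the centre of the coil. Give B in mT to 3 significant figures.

For an N-turn flat coil, B = Nμ₀I/(2R) with R = 0.0152 m.
B = 13 × 3.86×10⁻⁴ T = 5.01×10⁻³ T.

B ≈ 5.01 mT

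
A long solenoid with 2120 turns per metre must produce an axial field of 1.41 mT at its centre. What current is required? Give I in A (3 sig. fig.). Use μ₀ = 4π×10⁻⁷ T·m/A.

Inside a long solenoid B = μ₀nI with n = 2120 m⁻¹, so I = B/(μ₀n).
I = 1.41×10⁻³ / (4π×10⁻⁷ × 2120) = 0.529 A.

I ≈ 0.529 A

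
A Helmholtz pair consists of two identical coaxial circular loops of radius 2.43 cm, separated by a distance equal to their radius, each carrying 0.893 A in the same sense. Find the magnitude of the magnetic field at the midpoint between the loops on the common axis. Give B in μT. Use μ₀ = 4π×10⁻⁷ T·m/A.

Each loop contributes B = μ₀IR²/[2(R²+z²)^(3/2)] on the axis, with z measured from that loop.
Loop 1 (z = 0.01215 m): B₁ = 1.65×10⁻⁵ T. Loop 2 (z = 0.01215 m): B₂ = 1.65×10⁻⁵ T.
The fields add: B = B₁ + B₂ = 3.30×10⁻⁵ T.

B ≈ 33.0 μT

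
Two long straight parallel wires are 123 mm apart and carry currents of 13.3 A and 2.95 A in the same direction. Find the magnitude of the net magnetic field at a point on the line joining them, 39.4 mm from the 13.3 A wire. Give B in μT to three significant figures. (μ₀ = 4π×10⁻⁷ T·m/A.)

Each long wire gives B = μ₀I/(2πd). Distances are d₁ = 0.0394 m and d₂ = 0.0836 m.
B₁ = 6.75×10⁻⁵ T, B₂ = 7.06×10⁻⁶ T.
Between parallel currents the two contributions point in opposite directions, so they subtract. B = |B₁ − B₂| = |6.75×10⁻⁵ − 7.06×10⁻⁶| = 6.05×10⁻⁵ T.

B ≈ 60.5 μT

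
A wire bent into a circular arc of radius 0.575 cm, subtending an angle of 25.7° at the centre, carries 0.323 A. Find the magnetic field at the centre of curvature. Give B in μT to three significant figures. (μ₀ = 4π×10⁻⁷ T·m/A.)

B ≈ 2.52 μT

The Biot–Savart field of a circular arc at its centre is B = μ₀Iφ/(4πR), with φ = 0.4485 rad.
B = (4π×10⁻⁷ × 0.323 × 0.4485) / (4π × 0.00575) = 2.52×10⁻⁶ T.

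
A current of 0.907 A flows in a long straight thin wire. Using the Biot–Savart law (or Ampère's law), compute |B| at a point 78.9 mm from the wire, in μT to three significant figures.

For an infinitely long straight wire, B = μ₀I/(2πd).
B = (4π×10⁻⁷ × 0.907) / (2π × 0.0789) = 2.30×10⁻⁶ T.

B ≈ 2.30 μT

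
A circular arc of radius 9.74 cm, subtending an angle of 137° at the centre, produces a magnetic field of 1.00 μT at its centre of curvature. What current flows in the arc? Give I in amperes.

I ≈ 0.407 A

For a circular arc, B = μ₀Iφ/(4πR) with φ in radians; here φ = 2.391 rad.
So I = 4πRB/(μ₀φ) = 4π × 0.0974 × 1.00×10⁻⁶ / (4π×10⁻⁷ × 2.391) = 0.407 A.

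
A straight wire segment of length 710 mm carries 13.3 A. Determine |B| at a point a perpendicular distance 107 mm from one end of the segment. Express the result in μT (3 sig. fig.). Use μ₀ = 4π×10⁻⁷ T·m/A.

B ≈ 12.3 μT

For a finite straight segment, B = (μ₀I/4πd)(sinθ₁ + sinθ₂), where θ₁, θ₂ are the angles from the perpendicular to each end.
The perpendicular foot is at one end, so the two end-offsets along the wire are 0 and L = 0.71 m.
sinθ₁ = 0/√(0²+0.107²) = 0.0000; sinθ₂ = 0.71/√(0.71²+0.107²) = 0.9888.
B = (4π×10⁻⁷ × 13.3) / (4π × 0.107) × (0.0000 + 0.9888) = 1.23×10⁻⁵ T.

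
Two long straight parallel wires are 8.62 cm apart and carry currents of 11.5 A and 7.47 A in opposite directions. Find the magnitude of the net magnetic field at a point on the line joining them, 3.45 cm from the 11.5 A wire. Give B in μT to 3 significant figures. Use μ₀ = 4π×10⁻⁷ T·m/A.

Each long wire gives B = μ₀I/(2πd). Distances are d₁ = 0.0345 m and d₂ = 0.0517 m.
B₁ = 6.67×10⁻⁵ T, B₂ = 2.89×10⁻⁵ T.
Between antiparallel currents both contributions point the same way, so they add. B = B₁ + B₂ = 6.67×10⁻⁵ + 2.89×10⁻⁵ = 9.56×10⁻⁵ T.

B ≈ 95.6 μT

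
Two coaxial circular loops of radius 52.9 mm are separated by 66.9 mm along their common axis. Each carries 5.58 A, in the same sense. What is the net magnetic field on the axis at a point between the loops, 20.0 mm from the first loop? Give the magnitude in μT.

Each loop contributes B = μ₀IR²/[2(R²+z²)^(3/2)] on the axis, with z measured from that loop.
Loop 1 (z = 0.02 m): B₁ = 5.42×10⁻⁵ T. Loop 2 (z = 0.0469 m): B₂ = 2.78×10⁻⁵ T.
The fields add: B = B₁ + B₂ = 8.20×10⁻⁵ T.

B ≈ 82.0 μT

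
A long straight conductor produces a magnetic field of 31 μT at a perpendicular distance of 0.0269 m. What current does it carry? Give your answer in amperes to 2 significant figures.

I ≈ 4.2 A

For a long straight wire B = μ₀I/(2πd), so I = 2πdB/μ₀.
I = 2π × 0.0269 × 3.10×10⁻⁵ / (4π×10⁻⁷) = 4.17 A.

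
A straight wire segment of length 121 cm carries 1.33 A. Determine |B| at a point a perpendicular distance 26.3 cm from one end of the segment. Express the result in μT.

B ≈ 0.494 μT

For a finite straight segment, B = (μ₀I/4πd)(sinθ₁ + sinθ₂), where θ₁, θ₂ are the angles from the perpendicular to each end.
The perpendicular foot is at one end, so the two end-offsets along the wire are 0 and L = 1.21 m.
sinθ₁ = 0/√(0²+0.263²) = 0.0000; sinθ₂ = 1.21/√(1.21²+0.263²) = 0.9772.
B = (4π×10⁻⁷ × 1.33) / (4π × 0.263) × (0.0000 + 0.9772) = 4.94×10⁻⁷ T.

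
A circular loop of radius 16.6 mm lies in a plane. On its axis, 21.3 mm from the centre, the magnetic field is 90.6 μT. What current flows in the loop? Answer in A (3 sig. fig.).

On the axis of a loop, B = μ₀IR²/[2(R²+z²)^(3/2)], so I = 2B(R²+z²)^(3/2)/(μ₀R²).
R² + z² = 0.0002756 + 0.0004537 = 0.0007292 m²; raised to 3/2 gives 1.97×10⁻⁵ m³.
I = 2 × 9.06×10⁻⁵ × 1.97×10⁻⁵ / (1.26×10⁻⁶ × 0.0002756) = 10.3 A.

I ≈ 10.3 A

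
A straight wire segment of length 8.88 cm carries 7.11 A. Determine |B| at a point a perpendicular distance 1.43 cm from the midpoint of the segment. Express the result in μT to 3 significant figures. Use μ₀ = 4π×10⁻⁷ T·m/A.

For a finite straight segment, B = (μ₀I/4πd)(sinθ₁ + sinθ₂), where θ₁, θ₂ are the angles from the perpendicular to each end.
The perpendicular from the point meets the wire at its midpoint, so each end is L/2 = 0.0444 m away along the wire.
sinθ₁ = 0.0444/√(0.0444²+0.0143²) = 0.9518; sinθ₂ = 0.0444/√(0.0444²+0.0143²) = 0.9518.
B = (4π×10⁻⁷ × 7.11) / (4π × 0.0143) × (0.9518 + 0.9518) = 9.47×10⁻⁵ T.

B ≈ 94.7 μT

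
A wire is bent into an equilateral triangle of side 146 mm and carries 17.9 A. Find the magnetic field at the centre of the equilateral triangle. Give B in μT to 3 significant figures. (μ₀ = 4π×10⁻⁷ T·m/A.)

B ≈ 221 μT

Each side is a finite straight segment at perpendicular distance d = a/(2 tan(π/3)) = 0.04215 m from the centre, with end-angles ±π/3.
One side contributes B₁ = (μ₀I/4πd)·2 sin(π/3) = 7.36×10⁻⁵ T.
All 3 sides add in the same direction: B = 3 × 7.36×10⁻⁵ = 2.21×10⁻⁴ T.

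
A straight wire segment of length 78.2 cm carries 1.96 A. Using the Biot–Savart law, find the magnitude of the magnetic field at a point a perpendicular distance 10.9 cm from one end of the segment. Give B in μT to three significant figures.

For a finite straight segment, B = (μ₀I/4πd)(sinθ₁ + sinθ₂), where θ₁, θ₂ are the angles from the perpendicular to each end.
The perpendicular foot is at one end, so the two end-offsets along the wire are 0 and L = 0.782 m.
sinθ₁ = 0/√(0²+0.109²) = 0.0000; sinθ₂ = 0.782/√(0.782²+0.109²) = 0.9904.
B = (4π×10⁻⁷ × 1.96) / (4π × 0.109) × (0.0000 + 0.9904) = 1.78×10⁻⁶ T.

B ≈ 1.78 μT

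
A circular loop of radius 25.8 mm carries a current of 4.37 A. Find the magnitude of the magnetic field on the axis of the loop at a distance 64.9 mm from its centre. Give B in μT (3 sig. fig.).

B ≈ 5.37 μT

On the axis of a circular loop, B = μ₀IR² / [2(R²+z²)^(3/2)].
R² + z² = (0.0258)² + (0.0649)² = 0.004878 m², and (R²+z²)^(3/2) = 3.41×10⁻⁴ m³.
B = (4π×10⁻⁷ × 4.37 × 0.0006656) / (2 × 3.41×10⁻⁴) = 5.37×10⁻⁶ T.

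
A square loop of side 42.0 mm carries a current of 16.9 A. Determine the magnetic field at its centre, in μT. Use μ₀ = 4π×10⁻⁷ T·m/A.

B ≈ 455 μT

Each side is a finite straight segment at perpendicular distance d = a/(2 tan(π/4)) = 0.021 m from the centre, with end-angles ±π/4.
One side contributes B₁ = (μ₀I/4πd)·2 sin(π/4) = 1.14×10⁻⁴ T.
All 4 sides add in the same direction: B = 4 × 1.14×10⁻⁴ = 4.55×10⁻⁴ T.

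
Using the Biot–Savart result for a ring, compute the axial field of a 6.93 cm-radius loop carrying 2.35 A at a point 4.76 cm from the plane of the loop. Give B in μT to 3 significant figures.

On the axis of a circular loop, B = μ₀IR² / [2(R²+z²)^(3/2)].
R² + z² = (0.0693)² + (0.0476)² = 0.007068 m², and (R²+z²)^(3/2) = 5.94×10⁻⁴ m³.
B = (4π×10⁻⁷ × 2.35 × 0.004802) / (2 × 5.94×10⁻⁴) = 1.19×10⁻⁵ T.

B ≈ 11.9 μT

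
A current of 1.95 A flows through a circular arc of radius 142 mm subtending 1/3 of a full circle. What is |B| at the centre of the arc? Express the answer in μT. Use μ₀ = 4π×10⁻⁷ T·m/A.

B ≈ 2.88 μT

The Biot–Savart field of a circular arc at its centre is B = μ₀Iφ/(4πR), with φ = 2.094 rad.
B = (4π×10⁻⁷ × 1.95 × 2.094) / (4π × 0.142) = 2.88×10⁻⁶ T.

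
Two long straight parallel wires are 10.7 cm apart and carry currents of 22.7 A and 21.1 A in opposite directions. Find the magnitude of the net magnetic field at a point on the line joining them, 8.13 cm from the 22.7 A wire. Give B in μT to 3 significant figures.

B ≈ 220 μT

Each long wire gives B = μ₀I/(2πd). Distances are d₁ = 0.0813 m and d₂ = 0.0257 m.
B₁ = 5.58×10⁻⁵ T, B₂ = 1.64×10⁻⁴ T.
Between antiparallel currents both contributions point the same way, so they add. B = B₁ + B₂ = 5.58×10⁻⁵ + 1.64×10⁻⁴ = 2.20×10⁻⁴ T.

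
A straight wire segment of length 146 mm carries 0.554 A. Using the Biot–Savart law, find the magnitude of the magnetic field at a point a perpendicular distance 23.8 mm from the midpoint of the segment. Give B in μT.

For a finite straight segment, B = (μ₀I/4πd)(sinθ₁ + sinθ₂), where θ₁, θ₂ are the angles from the perpendicular to each end.
The perpendicular from the point meets the wire at its midpoint, so each end is L/2 = 0.073 m away along the wire.
sinθ₁ = 0.073/√(0.073²+0.0238²) = 0.9507; sinθ₂ = 0.073/√(0.073²+0.0238²) = 0.9507.
B = (4π×10⁻⁷ × 0.554) / (4π × 0.0238) × (0.9507 + 0.9507) = 4.43×10⁻⁶ T.

B ≈ 4.43 μT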